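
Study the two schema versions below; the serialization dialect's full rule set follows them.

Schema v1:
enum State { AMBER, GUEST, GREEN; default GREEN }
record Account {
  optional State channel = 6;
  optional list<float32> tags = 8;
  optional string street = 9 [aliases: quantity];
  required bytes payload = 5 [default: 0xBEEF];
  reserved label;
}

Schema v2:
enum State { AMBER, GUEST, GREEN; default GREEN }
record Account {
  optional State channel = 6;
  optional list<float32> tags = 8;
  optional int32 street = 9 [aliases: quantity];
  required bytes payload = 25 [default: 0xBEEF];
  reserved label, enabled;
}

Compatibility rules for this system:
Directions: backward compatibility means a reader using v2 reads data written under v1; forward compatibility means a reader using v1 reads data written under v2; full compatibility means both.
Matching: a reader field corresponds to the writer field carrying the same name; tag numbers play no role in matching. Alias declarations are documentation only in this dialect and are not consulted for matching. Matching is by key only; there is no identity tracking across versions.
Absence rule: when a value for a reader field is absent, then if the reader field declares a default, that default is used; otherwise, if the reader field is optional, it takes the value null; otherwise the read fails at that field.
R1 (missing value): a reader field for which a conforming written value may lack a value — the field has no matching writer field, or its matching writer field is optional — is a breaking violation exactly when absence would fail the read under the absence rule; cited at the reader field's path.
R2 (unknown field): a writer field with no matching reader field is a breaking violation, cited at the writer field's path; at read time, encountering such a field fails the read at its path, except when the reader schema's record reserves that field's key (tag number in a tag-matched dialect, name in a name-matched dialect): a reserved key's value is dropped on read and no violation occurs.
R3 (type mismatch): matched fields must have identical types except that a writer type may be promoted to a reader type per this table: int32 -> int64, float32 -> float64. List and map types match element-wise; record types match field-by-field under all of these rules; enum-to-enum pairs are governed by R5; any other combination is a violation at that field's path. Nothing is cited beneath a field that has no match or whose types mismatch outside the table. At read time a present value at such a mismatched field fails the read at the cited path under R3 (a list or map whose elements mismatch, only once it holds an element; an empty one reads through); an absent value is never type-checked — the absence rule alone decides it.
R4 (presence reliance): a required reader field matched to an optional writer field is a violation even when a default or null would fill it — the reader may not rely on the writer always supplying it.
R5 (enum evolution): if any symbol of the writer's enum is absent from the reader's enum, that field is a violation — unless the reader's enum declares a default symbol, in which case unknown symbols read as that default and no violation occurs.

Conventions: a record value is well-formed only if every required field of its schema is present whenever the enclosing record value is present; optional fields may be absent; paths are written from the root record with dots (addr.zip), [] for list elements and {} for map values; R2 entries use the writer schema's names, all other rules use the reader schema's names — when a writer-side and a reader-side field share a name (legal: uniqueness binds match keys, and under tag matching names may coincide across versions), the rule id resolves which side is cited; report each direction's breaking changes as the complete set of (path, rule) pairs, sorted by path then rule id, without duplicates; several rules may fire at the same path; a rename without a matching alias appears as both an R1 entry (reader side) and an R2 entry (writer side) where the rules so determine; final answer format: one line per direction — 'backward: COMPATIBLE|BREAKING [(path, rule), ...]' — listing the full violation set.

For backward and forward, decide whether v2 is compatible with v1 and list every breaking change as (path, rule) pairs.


each type pair in Account: writer, then reader
backward pass over Account, reader schema v2, writer schema v1:
  writer optional, State -> State: reader channel maps from writer channel
  writer optional, list<float32> -> list<float32>: reader tags maps from writer tags
  writer optional, string -> int32: reader street maps from writer street
  writer required, bytes -> bytes: reader payload maps from writer payload
  breaking: (street, R3)
  => 1 violation(s): backward is BREAKING for Account
forward pass over Account, reader schema v1, writer schema v2:
  writer optional, State -> State: reader channel maps from writer channel
  writer optional, list<float32> -> list<float32>: reader tags maps from writer tags
  writer optional, int32 -> string: reader street maps from writer street
  writer required, bytes -> bytes: reader payload maps from writer payload
  breaking: (street, R3)
  => 1 violation(s): forward is BREAKING for Account

backward: BREAKING [(street, R3)]; forward: BREAKING [(street, R3)]


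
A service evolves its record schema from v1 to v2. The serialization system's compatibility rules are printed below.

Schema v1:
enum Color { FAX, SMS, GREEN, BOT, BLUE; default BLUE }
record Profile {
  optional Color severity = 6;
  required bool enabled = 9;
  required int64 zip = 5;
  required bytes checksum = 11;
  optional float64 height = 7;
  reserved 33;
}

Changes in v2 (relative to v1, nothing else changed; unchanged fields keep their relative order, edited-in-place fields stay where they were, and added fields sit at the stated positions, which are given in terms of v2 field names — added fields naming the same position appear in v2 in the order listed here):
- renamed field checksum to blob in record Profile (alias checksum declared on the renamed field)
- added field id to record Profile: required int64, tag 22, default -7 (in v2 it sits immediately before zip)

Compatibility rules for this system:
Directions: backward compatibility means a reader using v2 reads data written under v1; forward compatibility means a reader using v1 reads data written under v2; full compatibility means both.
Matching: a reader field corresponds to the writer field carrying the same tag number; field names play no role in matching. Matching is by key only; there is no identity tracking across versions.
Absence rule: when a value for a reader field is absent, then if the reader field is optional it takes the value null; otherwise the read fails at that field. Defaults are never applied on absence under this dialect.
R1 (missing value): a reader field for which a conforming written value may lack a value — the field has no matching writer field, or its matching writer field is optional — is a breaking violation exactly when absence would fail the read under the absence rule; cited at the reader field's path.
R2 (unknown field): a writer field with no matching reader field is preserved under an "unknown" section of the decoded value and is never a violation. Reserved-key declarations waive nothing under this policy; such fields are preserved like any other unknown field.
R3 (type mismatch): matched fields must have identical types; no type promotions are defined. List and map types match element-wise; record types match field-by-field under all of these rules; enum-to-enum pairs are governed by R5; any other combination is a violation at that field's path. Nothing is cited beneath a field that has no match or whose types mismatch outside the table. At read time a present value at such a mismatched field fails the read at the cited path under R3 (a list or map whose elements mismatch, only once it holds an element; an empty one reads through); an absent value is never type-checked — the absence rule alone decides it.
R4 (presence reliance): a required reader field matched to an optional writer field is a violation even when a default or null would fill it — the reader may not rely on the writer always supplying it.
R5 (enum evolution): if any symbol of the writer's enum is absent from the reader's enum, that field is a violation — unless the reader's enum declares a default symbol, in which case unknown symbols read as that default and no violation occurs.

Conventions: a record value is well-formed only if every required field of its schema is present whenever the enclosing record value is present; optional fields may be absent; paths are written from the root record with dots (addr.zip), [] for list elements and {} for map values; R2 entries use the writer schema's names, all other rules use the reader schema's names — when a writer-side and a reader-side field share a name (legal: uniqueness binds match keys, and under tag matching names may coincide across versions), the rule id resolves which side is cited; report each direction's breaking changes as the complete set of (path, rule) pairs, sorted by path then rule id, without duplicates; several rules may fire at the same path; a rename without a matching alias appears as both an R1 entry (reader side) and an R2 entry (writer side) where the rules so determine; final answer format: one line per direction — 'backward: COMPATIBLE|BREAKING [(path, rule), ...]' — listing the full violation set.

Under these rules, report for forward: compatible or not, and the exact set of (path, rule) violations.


in Profile below, arrows point writer -> reader
checking forward for Profile: reader v1 against writer v2:
  Color -> Color, writer optional: severity aligns to severity
  bool -> bool, writer required: enabled aligns to enabled
  int64 -> int64, writer required: zip aligns to zip
  bytes -> bytes, writer required: checksum aligns to blob
  float64 -> float64, writer optional: height aligns to height
  leftover writer field: id
  => forward: COMPATIBLE
ruling out the remaining Profile differences:
  renamed field checksum to blob in record Profile (alias checksum declared on the renamed field) -> fires no rule on Profile, leaving the asked answer as it is
  added field id to record Profile: required int64, tag 22, default -7 (in v2 it sits immediately before zip) -> its effect on Profile is confined to the backward direction, not asked

forward: COMPATIBLE []


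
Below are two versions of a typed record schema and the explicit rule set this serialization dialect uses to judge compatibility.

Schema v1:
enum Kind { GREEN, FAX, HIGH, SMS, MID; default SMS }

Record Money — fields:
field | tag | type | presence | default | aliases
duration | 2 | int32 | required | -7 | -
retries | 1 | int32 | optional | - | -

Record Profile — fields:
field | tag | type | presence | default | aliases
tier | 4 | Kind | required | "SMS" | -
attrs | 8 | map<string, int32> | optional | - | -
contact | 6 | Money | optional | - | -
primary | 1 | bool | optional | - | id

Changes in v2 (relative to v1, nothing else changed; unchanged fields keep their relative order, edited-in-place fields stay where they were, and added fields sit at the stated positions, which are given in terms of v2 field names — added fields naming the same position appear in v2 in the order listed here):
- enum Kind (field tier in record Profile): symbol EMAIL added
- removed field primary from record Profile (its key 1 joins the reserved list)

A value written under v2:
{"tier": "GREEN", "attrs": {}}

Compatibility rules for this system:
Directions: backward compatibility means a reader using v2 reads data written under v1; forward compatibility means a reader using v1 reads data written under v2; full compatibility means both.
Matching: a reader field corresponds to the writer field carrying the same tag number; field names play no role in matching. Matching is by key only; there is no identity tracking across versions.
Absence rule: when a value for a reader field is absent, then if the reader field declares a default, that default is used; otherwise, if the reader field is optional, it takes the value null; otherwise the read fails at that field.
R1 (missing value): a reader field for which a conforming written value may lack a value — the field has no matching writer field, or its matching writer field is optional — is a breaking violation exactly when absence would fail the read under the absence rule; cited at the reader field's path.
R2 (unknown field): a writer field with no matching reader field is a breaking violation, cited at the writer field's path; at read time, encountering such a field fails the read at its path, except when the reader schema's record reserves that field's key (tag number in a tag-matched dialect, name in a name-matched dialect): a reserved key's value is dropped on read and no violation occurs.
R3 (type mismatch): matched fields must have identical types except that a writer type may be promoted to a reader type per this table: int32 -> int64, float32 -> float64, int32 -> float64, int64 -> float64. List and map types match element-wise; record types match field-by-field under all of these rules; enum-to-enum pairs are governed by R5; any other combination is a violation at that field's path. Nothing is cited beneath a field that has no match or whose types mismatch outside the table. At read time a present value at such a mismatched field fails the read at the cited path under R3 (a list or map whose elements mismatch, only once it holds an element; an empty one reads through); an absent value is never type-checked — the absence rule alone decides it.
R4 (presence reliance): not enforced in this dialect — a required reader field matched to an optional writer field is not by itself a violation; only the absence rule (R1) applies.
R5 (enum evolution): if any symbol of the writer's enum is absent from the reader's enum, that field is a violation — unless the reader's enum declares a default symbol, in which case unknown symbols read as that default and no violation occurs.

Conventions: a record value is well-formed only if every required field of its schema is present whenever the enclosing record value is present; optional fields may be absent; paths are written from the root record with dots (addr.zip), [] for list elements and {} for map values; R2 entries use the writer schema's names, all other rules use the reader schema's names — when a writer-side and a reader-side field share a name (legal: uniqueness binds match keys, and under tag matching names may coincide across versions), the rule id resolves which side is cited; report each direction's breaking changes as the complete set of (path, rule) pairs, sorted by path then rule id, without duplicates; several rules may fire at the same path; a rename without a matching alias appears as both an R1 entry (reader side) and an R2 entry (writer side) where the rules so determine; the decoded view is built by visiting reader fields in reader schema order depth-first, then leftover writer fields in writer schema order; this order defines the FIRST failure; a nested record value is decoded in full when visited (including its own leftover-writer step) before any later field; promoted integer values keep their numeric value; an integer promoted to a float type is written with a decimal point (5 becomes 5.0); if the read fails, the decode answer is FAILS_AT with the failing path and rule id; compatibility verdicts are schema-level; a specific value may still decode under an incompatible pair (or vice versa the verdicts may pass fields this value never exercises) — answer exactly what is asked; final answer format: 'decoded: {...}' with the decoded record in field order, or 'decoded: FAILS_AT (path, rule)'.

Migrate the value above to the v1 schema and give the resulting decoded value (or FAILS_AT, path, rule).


decoded: {"tier": "GREEN", "attrs": {}, "contact": null, "primary": null}

the writer's type comes first in each Profile pair
decode walk for Profile under reader schema v1:
  tier := "GREEN"
  attrs := {}
  contact := null (absent, optional -> null)
  primary := null (absent, optional -> null)
  => decoded: {"tier": "GREEN", "attrs": {}, "contact": null, "primary": null}
remaining Profile differences; none change what is asked:
  enum Kind (field tier in record Profile): symbol EMAIL added -> fires no rule on Profile under this dialect and leaves the result unchanged
  removed field primary from record Profile (its key 1 joins the reserved list) -> fires no rule on Profile under this dialect and leaves the result unchanged


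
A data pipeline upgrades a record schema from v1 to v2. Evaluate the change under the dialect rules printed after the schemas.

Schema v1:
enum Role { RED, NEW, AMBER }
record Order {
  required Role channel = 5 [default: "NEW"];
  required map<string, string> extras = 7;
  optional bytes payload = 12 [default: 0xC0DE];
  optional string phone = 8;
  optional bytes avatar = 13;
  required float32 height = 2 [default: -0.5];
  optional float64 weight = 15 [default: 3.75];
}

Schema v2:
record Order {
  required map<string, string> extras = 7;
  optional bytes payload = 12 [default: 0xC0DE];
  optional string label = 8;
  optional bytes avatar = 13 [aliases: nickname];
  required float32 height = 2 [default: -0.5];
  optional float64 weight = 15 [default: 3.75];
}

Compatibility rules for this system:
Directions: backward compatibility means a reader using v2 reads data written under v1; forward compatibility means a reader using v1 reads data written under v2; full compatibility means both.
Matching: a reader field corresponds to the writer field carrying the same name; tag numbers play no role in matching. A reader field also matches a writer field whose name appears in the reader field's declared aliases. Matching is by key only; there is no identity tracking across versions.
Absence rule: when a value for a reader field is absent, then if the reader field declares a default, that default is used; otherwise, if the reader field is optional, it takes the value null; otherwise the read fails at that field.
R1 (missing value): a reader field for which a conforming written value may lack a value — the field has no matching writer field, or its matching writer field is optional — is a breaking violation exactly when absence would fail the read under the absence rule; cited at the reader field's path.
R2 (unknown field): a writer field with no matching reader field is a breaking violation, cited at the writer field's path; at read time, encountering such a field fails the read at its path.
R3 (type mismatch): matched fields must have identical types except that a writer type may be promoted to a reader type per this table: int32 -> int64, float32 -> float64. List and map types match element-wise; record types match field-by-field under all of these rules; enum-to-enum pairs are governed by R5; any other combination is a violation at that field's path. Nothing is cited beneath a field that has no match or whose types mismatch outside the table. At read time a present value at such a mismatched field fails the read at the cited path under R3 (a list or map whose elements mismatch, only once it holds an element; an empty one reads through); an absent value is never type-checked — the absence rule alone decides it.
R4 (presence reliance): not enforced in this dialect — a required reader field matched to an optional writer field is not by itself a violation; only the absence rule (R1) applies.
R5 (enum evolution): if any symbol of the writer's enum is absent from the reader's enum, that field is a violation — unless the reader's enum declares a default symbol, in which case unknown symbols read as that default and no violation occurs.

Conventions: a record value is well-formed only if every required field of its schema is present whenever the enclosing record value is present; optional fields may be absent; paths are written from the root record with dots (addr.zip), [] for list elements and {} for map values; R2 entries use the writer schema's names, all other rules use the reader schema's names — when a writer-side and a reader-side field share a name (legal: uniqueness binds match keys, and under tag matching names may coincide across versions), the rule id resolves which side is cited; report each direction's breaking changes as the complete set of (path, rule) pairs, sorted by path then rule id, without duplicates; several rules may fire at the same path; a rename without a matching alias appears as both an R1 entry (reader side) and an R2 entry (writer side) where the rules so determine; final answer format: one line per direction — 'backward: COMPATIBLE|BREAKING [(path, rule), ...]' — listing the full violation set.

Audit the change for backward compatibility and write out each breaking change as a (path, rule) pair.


the writer's type comes first in each Order pair
backward pass over Order, reader schema v2, writer schema v1:
  writer required, map<string, string> -> map<string, string>: reader extras maps from writer extras
  writer optional, bytes -> bytes: reader payload maps from writer payload
  label: no writer-side match
  writer optional, bytes -> bytes: reader avatar maps from writer avatar
  writer required, float32 -> float32: reader height maps from writer height
  writer optional, float64 -> float64: reader weight maps from writer weight
  channel (writer side), unknown to reader
  phone (writer side), unknown to reader
  breaking: (channel, R2)
  breaking: (phone, R2)
  => backward: BREAKING (2)

backward: BREAKING [(channel, R2), (phone, R2)]


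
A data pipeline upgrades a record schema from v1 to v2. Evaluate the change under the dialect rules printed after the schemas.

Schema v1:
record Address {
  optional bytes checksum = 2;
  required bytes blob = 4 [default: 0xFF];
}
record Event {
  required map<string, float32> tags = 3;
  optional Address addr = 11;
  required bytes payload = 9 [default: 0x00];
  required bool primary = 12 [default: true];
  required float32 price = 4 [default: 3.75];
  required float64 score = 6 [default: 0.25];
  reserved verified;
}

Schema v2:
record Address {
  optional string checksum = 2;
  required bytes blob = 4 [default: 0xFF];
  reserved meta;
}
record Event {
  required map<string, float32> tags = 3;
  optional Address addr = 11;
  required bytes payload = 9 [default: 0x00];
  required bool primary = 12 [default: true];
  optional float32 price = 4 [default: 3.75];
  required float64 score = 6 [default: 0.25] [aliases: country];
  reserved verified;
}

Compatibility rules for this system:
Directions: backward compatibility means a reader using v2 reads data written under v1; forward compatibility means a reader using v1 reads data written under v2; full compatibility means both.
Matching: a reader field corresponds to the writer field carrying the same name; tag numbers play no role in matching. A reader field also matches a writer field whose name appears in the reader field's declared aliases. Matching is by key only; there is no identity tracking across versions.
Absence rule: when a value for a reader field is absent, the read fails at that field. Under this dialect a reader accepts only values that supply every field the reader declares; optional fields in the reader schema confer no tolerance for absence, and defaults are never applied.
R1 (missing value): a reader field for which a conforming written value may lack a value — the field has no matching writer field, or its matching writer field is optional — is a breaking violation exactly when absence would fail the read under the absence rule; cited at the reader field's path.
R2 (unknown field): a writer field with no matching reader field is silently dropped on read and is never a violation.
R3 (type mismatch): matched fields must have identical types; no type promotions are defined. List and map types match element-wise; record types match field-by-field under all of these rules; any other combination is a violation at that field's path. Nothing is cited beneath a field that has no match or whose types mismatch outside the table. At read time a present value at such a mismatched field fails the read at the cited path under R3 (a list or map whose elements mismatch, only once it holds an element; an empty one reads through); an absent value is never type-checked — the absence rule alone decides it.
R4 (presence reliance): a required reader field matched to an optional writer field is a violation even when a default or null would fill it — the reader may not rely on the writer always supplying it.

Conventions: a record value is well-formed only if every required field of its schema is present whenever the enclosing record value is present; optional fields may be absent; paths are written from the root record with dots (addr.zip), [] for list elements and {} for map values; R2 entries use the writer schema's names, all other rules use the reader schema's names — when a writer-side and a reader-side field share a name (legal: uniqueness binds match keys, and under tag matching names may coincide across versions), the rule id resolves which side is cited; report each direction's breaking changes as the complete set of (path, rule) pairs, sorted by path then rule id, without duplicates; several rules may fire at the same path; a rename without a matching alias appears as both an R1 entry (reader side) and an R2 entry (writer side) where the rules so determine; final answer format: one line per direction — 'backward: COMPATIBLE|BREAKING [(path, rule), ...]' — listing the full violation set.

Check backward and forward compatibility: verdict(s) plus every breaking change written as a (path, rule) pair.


backward: BREAKING [(addr, R1), (addr.checksum, R1), (addr.checksum, R3)]; forward: BREAKING [(addr, R1), (addr.checksum, R1), (addr.checksum, R3), (price, R1), (price, R4)]

each type pair in Event: writer, then reader
backward analysis of Event with v2 as reader and v1 as writer:
  tags <- tags (map<string, float32> -> map<string, float32>, writer required)
  addr <- addr (Address -> Address, writer optional)
  payload <- payload (bytes -> bytes, writer required)
  primary <- primary (bool -> bool, writer required)
  price <- price (float32 -> float32, writer required)
  score <- score (float64 -> float64, writer required)
  addr.checksum <- addr.checksum (bytes -> string, writer optional)
  addr.blob <- addr.blob (bytes -> bytes, writer required)
  R1 fires at addr
  R1 fires at addr.checksum
  R3 fires at addr.checksum
  => backward verdict for Event: BREAKING, 3 violation(s)
forward analysis of Event with v1 as reader and v2 as writer:
  tags <- tags (map<string, float32> -> map<string, float32>, writer required)
  addr <- addr (Address -> Address, writer optional)
  payload <- payload (bytes -> bytes, writer required)
  primary <- primary (bool -> bool, writer required)
  price <- price (float32 -> float32, writer optional)
  score <- score (float64 -> float64, writer required)
  addr.checksum <- addr.checksum (string -> bytes, writer optional)
  addr.blob <- addr.blob (bytes -> bytes, writer required)
  R1 fires at addr
  R1 fires at addr.checksum
  R3 fires at addr.checksum
  R1 fires at price
  R4 fires at price
  => forward verdict for Event: BREAKING, 5 violation(s)


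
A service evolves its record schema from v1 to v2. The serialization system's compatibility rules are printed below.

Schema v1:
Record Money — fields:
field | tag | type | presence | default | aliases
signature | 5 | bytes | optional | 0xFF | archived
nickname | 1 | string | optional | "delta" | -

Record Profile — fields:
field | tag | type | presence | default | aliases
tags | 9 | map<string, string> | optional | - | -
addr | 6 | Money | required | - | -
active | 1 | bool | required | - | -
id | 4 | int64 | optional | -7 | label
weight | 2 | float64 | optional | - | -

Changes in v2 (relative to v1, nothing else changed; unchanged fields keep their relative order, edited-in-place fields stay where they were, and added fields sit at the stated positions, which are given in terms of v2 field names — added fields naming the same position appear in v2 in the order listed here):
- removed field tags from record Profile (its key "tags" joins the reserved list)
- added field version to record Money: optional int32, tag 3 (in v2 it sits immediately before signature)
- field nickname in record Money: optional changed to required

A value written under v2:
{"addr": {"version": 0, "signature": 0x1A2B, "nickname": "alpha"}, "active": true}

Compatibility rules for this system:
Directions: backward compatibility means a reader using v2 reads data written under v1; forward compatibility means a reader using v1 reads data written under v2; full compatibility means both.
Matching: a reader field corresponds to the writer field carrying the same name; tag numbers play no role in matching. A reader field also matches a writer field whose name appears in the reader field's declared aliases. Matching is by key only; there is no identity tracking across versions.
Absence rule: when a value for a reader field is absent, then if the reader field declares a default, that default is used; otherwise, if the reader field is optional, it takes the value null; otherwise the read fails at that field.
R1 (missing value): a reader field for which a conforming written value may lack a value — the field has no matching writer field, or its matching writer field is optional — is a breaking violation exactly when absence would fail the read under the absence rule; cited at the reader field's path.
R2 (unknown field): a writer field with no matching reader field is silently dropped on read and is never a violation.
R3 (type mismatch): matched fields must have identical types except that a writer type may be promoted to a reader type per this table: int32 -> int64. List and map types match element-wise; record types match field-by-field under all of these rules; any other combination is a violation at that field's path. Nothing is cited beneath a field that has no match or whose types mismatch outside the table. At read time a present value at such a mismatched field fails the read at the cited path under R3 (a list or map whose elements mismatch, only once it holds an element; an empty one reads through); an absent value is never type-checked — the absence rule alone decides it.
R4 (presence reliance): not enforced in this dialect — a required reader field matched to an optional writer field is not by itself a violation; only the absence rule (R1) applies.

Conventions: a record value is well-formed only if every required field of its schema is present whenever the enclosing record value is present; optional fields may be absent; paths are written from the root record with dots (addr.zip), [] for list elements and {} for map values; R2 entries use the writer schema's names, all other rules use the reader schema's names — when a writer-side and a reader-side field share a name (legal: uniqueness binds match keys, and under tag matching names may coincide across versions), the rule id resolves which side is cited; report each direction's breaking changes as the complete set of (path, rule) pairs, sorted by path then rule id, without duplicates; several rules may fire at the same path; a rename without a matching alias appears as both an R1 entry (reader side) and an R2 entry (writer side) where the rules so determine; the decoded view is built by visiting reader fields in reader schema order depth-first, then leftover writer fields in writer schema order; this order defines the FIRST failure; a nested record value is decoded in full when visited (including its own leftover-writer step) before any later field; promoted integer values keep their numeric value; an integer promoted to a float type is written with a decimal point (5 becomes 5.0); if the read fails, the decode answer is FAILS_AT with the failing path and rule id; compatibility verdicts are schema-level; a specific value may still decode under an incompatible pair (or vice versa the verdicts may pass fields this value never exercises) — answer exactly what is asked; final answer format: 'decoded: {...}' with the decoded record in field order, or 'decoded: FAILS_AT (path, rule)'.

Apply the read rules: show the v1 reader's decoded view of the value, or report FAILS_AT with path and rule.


decoded: {"tags": null, "addr": {"signature": 0x1A2B, "nickname": "alpha"}, "active": true, "id": -7, "weight": null}

each type pair in Profile: writer, then reader
migrating the Profile value to v1:
  tags := null (absent, optional -> null)
  addr.signature := 0x1A2B
  addr.nickname := "alpha"
  writer addr.version: unknown -> dropped
  active := true
  id := -7 (absent -> default)
  weight := null (absent, optional -> null)
  => decoded: {"tags": null, "addr": {"signature": 0x1A2B, "nickname": "alpha"}, "active": true, "id": -7, "weight": null}
the rest of the Profile diff is inert for this question:
  removed field tags from record Profile (its key "tags" joins the reserved list) -> fires no rule on Profile under this dialect and leaves the result unchanged
  added field version to record Money: optional int32, tag 3 (in v2 it sits immediately before signature) -> fires no rule on Profile under this dialect and leaves the result unchanged
  field nickname in record Money: optional changed to required -> fires no rule on Profile under this dialect and leaves the result unchanged


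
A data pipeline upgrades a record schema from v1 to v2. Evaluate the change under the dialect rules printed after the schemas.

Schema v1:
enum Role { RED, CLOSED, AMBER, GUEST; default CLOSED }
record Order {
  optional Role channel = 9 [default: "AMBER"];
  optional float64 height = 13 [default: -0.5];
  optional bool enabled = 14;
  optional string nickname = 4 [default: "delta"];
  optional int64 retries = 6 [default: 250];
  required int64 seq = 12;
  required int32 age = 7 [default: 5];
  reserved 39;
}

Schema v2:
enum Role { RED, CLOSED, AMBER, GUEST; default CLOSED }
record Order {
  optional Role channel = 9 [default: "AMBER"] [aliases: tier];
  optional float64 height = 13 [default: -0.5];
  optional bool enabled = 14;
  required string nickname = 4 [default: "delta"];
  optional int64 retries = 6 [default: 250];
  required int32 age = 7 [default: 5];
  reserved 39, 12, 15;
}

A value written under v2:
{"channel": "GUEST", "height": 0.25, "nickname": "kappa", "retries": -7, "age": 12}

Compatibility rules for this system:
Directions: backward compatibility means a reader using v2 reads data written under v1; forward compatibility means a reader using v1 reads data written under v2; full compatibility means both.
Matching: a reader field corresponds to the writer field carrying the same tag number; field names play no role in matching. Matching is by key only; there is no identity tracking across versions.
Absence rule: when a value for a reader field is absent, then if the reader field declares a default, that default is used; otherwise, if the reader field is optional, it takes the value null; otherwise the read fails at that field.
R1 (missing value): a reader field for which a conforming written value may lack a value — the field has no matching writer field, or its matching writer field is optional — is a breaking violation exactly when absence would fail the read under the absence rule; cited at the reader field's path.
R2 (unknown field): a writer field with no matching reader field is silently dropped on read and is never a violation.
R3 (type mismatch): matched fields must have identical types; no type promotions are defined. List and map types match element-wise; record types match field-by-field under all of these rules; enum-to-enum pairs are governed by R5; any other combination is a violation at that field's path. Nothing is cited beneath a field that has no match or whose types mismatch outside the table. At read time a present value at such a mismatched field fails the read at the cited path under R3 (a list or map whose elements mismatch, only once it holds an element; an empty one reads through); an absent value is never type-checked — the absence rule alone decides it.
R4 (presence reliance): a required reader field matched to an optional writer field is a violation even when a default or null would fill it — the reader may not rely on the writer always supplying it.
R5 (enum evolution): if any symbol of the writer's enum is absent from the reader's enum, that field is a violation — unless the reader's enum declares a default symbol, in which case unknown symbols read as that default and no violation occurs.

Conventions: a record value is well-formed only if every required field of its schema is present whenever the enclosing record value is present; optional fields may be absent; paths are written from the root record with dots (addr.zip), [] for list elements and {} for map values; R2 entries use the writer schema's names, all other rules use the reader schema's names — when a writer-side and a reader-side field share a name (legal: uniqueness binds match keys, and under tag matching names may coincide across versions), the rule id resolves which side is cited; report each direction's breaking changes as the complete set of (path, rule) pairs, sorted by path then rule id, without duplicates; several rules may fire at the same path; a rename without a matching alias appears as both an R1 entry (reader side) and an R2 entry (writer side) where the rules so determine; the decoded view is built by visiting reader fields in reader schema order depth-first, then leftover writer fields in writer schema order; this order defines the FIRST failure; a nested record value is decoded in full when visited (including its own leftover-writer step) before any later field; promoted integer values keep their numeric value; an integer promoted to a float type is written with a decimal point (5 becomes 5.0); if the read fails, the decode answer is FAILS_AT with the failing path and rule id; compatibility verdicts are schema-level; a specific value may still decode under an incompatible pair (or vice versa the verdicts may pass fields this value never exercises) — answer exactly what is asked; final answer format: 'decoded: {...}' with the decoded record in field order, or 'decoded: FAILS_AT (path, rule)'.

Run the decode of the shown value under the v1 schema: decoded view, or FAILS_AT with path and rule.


the writer's type comes first in each Order pair
decoding the Order value with the v1 reader:
  channel := "GUEST"
  height := 0.25
  enabled := null (not supplied -> null)
  nickname := "kappa"
  retries := -7
  read fails at seq under R1 (no fill)
  => FAILS_AT (seq, R1)
ruling out the remaining Order differences:
  field nickname in record Order: optional changed to required -> schema-level compatibility only; this Order value's decode is unchanged

decoded: FAILS_AT (seq, R1)


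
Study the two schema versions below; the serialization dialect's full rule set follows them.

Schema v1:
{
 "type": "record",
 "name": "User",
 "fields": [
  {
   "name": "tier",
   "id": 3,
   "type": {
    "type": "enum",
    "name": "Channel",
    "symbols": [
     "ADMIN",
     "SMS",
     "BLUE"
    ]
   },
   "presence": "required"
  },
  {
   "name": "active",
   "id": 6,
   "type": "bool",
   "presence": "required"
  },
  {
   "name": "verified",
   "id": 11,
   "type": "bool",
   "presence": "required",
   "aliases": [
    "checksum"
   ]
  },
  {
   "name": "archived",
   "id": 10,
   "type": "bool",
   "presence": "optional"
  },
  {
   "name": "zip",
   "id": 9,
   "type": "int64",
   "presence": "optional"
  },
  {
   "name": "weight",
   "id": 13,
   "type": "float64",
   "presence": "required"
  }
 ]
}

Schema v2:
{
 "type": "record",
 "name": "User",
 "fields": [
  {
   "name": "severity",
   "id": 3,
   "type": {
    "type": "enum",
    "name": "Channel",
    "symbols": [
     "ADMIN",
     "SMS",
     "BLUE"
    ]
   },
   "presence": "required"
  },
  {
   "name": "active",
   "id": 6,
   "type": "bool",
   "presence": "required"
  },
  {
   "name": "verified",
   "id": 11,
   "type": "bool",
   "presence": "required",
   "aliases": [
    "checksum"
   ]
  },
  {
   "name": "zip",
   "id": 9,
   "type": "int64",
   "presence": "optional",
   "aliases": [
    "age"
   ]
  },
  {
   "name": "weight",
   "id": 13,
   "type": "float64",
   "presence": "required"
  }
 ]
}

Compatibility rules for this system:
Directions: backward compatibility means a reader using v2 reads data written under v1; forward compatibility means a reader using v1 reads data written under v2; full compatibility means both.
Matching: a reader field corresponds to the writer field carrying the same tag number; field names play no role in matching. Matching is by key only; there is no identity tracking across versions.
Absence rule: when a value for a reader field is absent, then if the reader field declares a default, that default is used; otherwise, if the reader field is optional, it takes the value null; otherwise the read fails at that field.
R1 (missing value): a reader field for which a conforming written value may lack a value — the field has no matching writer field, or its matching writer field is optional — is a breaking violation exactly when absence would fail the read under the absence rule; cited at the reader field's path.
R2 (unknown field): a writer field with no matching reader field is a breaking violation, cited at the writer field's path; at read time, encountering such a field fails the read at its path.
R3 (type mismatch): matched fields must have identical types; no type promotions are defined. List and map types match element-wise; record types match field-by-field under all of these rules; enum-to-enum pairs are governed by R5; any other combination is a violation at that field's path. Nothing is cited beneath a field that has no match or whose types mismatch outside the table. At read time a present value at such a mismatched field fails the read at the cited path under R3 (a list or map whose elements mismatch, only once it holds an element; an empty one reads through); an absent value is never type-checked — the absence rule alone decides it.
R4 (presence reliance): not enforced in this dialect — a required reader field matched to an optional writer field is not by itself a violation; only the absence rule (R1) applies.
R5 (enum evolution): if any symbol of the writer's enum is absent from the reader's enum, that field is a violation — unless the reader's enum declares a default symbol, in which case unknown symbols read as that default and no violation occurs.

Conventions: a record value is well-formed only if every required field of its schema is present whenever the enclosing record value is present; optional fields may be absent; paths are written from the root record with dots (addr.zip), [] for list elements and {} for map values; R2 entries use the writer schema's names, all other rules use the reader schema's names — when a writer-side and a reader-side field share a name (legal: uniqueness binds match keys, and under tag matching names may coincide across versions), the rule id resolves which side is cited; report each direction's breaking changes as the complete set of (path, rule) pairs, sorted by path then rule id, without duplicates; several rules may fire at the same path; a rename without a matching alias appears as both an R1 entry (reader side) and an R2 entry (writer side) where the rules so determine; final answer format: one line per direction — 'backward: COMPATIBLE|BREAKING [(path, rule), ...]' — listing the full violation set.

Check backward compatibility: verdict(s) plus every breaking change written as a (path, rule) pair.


backward: BREAKING [(archived, R2)]

the writer's type comes first in each User pair
backward pass over User, reader schema v2, writer schema v1:
  severity: Channel -> Channel, writer required; from tier
  active: bool -> bool, writer required; from active
  verified: bool -> bool, writer required; from verified
  zip: int64 -> int64, writer optional; from zip
  weight: float64 -> float64, writer required; from weight
  writer archived: unknown to reader
  R2 fires at archived
  => backward: BREAKING (1)
the other User changes do not affect what is asked:
  renamed field tier to severity in record User -> no rule fires on it in User's dialect; the asked verdict holds
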